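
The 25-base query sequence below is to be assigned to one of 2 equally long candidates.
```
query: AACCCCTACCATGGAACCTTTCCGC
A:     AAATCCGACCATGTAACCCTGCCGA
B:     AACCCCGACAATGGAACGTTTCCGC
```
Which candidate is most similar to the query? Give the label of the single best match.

B

A differs at 7 positions; B differs at 3 positions. The closest is B.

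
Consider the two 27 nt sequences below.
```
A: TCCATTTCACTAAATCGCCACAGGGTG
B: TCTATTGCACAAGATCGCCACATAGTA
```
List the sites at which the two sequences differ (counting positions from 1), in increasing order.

3, 7, 11, 13, 23, 24, 27

Scanning 1-based: 3: C/T; 7: T/G; 11: T/A; 13: A/G; 23: G/T; 24: G/A; 27: G/A.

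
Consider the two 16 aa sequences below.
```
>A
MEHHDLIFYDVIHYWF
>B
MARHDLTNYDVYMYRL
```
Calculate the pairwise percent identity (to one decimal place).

50.0%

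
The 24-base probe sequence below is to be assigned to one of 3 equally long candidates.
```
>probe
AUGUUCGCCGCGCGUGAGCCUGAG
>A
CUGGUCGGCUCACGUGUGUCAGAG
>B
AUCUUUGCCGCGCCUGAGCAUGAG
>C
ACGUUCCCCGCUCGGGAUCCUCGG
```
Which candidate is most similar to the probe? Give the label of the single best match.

A differs at 8 sites; B differs at 4 sites; C differs at 7 sites. The closest is B.

B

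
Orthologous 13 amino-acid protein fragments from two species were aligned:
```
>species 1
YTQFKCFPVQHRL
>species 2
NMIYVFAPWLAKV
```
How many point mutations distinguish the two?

12

The sequences differ at positions 1, 2, 3, 4, 5, 6, 7, 9, 10, 11, 12, 13 (1-based) — 12 in total.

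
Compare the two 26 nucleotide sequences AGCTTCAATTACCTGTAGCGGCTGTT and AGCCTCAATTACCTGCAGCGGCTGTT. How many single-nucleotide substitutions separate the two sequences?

Comparing position by position, 2 sites differ: 4 (T/C), 16 (T/C).

2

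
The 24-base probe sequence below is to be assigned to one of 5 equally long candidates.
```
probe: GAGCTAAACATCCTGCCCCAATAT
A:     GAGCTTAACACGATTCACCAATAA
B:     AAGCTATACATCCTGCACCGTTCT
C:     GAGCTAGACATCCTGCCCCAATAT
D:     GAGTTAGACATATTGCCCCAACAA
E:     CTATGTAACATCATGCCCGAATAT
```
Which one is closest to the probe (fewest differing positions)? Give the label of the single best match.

Hamming distances to probe — A: 7; B: 6; C: 1; D: 6; E: 8.
Smallest is C with 1 mismatch.

C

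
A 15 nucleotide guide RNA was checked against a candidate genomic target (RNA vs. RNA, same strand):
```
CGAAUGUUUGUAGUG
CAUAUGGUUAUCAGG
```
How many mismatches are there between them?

7

Mismatches (1-based): position 2: G→A; position 3: A→U; position 7: U→G; position 10: G→A; position 12: A→C; position 13: G→A; position 14: U→G.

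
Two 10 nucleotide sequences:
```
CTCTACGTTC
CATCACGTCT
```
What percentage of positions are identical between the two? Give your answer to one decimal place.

5 positions differ (2, 3, 4, 9, 10), so 5 of 10 match: 5/10 = 50%.

50.0%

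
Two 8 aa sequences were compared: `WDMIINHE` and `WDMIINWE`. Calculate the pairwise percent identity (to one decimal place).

87.5%

Mismatch at position 7 (1-based): 1 of 8.
Identical positions: 7/8 = 87.5% → 87.5%.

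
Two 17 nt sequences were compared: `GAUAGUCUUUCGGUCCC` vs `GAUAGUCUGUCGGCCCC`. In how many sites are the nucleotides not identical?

The sequences differ at sites 9, 14 (1-based) — 2 in total.

2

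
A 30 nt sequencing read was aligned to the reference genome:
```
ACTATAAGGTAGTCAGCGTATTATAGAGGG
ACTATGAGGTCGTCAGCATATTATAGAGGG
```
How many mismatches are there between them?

3

Mismatches (1-based): base 6: A→G; base 11: A→C; base 18: G→A.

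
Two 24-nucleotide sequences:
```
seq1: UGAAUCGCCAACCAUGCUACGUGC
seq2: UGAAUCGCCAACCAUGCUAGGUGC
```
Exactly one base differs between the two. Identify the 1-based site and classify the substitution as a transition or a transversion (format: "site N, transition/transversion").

site 20, transversion

The sequences differ only at site 20: C→G (pyrimidine→purine), a transversion.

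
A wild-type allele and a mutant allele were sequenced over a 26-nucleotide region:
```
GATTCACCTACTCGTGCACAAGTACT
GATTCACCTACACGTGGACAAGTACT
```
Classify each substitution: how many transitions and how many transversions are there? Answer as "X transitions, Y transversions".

Mismatches (1-based):
site 12: T→A (pyrimidine→purine, transversion)
site 17: C→G (pyrimidine→purine, transversion)

0 transitions, 2 transversions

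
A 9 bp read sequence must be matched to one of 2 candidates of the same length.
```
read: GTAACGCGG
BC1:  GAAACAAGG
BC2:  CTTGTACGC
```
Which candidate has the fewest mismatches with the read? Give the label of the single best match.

BC1

Hamming distances to read — BC1: 3; BC2: 6.
Smallest is BC1 with 3 mismatches.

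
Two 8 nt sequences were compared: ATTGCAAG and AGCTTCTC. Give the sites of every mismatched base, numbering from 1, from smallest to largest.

2, 3, 4, 5, 6, 7, 8

Scanning 1-based: 2: T/G; 3: T/C; 4: G/T; 5: C/T; 6: A/C; 7: A/T; 8: G/C.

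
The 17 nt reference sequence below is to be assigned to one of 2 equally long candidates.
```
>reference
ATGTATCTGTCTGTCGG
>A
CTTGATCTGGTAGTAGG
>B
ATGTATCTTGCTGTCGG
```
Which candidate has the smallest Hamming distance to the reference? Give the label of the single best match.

B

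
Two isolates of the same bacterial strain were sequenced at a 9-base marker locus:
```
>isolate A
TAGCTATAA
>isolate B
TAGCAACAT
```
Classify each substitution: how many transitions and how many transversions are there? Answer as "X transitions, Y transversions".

1 transition, 2 transversions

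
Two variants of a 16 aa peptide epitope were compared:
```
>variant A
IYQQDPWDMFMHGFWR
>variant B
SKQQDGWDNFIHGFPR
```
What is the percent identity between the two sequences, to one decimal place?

62.5%

Mismatches at positions 1, 2, 6, 9, 11, 15 (1-based): 6 of 16.
Identical positions: 10/16 = 62.5% → 62.5%.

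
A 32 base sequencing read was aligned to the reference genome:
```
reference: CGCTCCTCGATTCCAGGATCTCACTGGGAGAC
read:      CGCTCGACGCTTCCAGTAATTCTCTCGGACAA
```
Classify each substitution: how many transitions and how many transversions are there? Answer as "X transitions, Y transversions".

1 transition, 9 transversions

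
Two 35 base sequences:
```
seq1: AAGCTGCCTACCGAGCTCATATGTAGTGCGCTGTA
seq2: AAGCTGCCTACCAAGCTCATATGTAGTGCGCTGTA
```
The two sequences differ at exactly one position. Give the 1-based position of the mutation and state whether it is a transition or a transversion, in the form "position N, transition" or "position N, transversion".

position 13, transition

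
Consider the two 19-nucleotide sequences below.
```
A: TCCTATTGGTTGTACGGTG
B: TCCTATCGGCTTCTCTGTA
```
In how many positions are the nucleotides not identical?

7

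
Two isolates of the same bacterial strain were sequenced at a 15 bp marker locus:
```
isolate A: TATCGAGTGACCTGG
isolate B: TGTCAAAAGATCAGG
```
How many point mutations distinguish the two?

Comparing position by position, 6 positions differ: 2 (A/G), 5 (G/A), 7 (G/A), 8 (T/A), 11 (C/T), 13 (T/A).

6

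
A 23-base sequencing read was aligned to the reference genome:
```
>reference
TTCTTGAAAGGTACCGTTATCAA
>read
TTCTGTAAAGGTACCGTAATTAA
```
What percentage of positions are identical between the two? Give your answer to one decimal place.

Mismatches at positions 5, 6, 18, 21 (1-based): 4 of 23.
Identical positions: 19/23 = 82.61% → 82.6%.

82.6%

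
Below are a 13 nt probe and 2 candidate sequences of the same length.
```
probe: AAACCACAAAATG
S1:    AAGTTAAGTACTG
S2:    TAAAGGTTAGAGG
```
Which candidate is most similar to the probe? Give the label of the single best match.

S1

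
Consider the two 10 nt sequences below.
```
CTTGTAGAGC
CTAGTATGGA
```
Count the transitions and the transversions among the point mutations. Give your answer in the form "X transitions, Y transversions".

Transitions (purine↔purine or pyrimidine↔pyrimidine): 8 A→G.
Transversions (purine↔pyrimidine): 3 T→A, 7 G→T, 10 C→A.

1 transition, 3 transversions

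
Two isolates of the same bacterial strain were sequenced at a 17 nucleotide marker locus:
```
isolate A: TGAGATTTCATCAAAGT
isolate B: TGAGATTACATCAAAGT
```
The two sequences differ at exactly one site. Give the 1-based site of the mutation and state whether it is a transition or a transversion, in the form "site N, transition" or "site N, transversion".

site 8, transversion

The sequences differ only at site 8: T→A (pyrimidine→purine), a transversion.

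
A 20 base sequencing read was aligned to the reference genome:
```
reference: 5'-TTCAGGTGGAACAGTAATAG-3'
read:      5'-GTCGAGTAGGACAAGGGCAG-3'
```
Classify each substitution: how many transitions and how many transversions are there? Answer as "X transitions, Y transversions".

Transitions (purine↔purine or pyrimidine↔pyrimidine): 4 A→G, 5 G→A, 8 G→A, 10 A→G, 14 G→A, 16 A→G, 17 A→G, 18 T→C.
Transversions (purine↔pyrimidine): 1 T→G, 15 T→G.

8 transitions, 2 transversions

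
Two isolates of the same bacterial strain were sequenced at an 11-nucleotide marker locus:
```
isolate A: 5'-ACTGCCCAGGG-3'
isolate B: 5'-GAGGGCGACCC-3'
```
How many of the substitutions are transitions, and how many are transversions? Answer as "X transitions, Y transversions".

Transitions (purine↔purine or pyrimidine↔pyrimidine): 1 A→G.
Transversions (purine↔pyrimidine): 2 C→A, 3 T→G, 5 C→G, 7 C→G, 9 G→C, 10 G→C, 11 G→C.

1 transition, 7 transversions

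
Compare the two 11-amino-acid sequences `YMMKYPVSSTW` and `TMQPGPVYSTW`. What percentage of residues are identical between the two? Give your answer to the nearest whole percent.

5 positions differ (1, 3, 4, 5, 8), so 6 of 11 match: 6/11 = 54.55%.

55%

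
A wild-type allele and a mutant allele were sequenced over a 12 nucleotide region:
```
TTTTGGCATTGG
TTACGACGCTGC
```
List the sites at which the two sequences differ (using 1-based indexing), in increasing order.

3, 4, 6, 8, 9, 12

Differences at site 3 (T→A), site 4 (T→C), site 6 (G→A), site 8 (A→G), site 9 (T→C), site 12 (G→C).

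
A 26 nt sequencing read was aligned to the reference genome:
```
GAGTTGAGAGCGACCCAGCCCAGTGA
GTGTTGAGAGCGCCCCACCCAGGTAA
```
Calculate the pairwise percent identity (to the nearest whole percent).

6 positions differ (2, 13, 18, 21, 22, 25), so 20 of 26 match: 20/26 = 76.92%.

77%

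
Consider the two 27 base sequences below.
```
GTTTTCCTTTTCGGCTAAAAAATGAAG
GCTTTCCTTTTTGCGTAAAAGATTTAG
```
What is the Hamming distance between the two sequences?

Mismatches (1-based): base 2: T→C; base 12: C→T; base 14: G→C; base 15: C→G; base 21: A→G; base 24: G→T; base 25: A→T.

7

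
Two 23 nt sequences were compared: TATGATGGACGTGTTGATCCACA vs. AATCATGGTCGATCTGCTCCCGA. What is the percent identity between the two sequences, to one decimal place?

Mismatches at positions 1, 4, 9, 12, 13, 14, 17, 21, 22 (1-based): 9 of 23.
Identical positions: 14/23 = 60.87% → 60.9%.

60.9%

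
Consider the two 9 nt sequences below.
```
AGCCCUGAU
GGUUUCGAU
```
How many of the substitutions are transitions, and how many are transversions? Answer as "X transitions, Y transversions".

5 transitions, 0 transversions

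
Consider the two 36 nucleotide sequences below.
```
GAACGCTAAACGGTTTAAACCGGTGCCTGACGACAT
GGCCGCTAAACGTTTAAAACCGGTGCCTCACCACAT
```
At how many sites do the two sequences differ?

6

Comparing position by position, 6 sites differ: 2 (A/G), 3 (A/C), 13 (G/T), 16 (T/A), 29 (G/C), 32 (G/C).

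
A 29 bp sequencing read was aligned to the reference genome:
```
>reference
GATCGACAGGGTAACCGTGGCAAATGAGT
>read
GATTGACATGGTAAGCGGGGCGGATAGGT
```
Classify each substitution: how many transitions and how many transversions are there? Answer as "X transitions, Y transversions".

5 transitions, 3 transversions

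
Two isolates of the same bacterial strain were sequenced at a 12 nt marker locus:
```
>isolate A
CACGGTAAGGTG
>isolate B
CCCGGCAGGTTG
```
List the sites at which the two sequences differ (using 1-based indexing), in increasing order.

Scanning 1-based: 2: A/C; 6: T/C; 8: A/G; 10: G/T.

2, 6, 8, 10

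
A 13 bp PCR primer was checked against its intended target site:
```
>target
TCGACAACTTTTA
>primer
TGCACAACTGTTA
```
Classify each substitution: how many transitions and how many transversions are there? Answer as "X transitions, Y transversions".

0 transitions, 3 transversions

Transitions (purine↔purine or pyrimidine↔pyrimidine): none.
Transversions (purine↔pyrimidine): 2 C→G, 3 G→C, 10 T→G.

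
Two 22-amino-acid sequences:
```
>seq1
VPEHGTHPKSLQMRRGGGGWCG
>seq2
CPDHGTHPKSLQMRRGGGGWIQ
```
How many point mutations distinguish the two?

4

The sequences differ at positions 1, 3, 21, 22 (1-based) — 4 in total.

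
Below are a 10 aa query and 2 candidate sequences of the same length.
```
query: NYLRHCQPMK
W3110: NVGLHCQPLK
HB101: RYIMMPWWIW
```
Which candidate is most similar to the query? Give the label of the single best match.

W3110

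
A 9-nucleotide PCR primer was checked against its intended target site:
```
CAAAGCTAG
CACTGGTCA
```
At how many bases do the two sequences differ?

5

The sequences differ at bases 3, 4, 6, 8, 9 (1-based) — 5 in total.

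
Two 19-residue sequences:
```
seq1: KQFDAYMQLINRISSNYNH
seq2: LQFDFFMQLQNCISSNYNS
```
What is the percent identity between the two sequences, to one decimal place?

Mismatches at positions 1, 5, 6, 10, 12, 19 (1-based): 6 of 19.
Identical positions: 13/19 = 68.42% → 68.4%.

68.4%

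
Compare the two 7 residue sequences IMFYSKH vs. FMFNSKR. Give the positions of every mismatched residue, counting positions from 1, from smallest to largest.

1, 4, 7

Scanning 1-based: 1: I/F; 4: Y/N; 7: H/R.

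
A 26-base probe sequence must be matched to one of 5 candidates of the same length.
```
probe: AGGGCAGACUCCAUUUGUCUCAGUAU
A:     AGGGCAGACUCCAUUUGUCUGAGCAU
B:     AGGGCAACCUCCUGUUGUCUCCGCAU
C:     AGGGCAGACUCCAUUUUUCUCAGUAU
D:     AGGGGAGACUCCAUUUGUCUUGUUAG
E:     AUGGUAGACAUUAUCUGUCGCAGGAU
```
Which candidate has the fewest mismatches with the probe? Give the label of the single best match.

A differs at 2 sites; B differs at 6 sites; C differs at 1 site; D differs at 5 sites; E differs at 8 sites. The closest is C.

C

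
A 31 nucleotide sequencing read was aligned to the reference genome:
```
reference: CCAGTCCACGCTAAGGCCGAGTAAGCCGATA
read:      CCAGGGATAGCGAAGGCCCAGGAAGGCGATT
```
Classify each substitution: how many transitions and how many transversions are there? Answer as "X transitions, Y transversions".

0 transitions, 10 transversions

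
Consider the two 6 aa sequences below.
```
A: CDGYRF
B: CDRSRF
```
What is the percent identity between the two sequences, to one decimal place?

66.7%

Mismatches at positions 3, 4 (1-based): 2 of 6.
Identical positions: 4/6 = 66.67% → 66.7%.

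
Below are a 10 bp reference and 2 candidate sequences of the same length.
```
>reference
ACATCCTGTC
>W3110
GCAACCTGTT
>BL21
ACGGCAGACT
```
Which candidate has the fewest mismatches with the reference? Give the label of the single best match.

W3110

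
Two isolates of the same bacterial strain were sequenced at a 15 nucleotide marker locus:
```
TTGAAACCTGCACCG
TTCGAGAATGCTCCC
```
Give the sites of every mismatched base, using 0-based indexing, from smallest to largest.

Differences at site 2 (G→C), site 3 (A→G), site 5 (A→G), site 6 (C→A), site 7 (C→A), site 11 (A→T), site 14 (G→C).

2, 3, 5, 6, 7, 11, 14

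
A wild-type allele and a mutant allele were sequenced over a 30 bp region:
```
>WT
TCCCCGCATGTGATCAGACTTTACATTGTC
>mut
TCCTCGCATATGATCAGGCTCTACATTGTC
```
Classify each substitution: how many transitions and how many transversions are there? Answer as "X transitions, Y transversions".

4 transitions, 0 transversions

Mismatches (1-based):
position 4: C→T (pyrimidine→pyrimidine, transition)
position 10: G→A (purine→purine, transition)
position 18: A→G (purine→purine, transition)
position 21: T→C (pyrimidine→pyrimidine, transition)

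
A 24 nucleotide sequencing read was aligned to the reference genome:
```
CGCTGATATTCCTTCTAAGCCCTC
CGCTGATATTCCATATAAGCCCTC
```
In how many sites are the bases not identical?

2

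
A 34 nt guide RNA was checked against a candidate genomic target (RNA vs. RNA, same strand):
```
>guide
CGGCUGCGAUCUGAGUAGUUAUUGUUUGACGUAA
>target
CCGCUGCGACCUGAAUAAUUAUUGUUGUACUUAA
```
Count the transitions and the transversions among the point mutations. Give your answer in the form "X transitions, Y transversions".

3 transitions, 4 transversions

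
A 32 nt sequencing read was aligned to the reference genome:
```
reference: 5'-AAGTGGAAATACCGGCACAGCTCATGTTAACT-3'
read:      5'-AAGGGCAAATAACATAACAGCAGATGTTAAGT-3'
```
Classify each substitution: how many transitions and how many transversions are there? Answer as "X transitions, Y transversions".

1 transition, 8 transversions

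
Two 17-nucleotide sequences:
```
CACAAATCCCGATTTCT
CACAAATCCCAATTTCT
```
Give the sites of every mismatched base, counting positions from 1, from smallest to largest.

11

Scanning 1-based: 11: G/A.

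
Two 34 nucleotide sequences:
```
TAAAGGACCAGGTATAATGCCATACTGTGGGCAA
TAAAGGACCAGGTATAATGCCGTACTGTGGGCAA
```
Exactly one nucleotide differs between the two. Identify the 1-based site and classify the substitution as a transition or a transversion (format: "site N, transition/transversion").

site 22, transition

The sequences differ only at site 22: A→G (purine→purine), a transition.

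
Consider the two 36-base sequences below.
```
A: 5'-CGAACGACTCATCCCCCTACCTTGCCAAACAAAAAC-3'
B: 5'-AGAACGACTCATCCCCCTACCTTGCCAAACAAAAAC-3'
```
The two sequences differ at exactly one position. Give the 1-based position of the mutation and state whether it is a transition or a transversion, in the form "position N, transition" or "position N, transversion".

position 1, transversion

Position 1 changes C→A. C is a pyrimidine and A is a purine, so this is a transversion.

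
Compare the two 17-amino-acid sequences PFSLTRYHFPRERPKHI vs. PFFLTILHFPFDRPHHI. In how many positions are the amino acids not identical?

The sequences differ at positions 3, 6, 7, 11, 12, 15 (1-based) — 6 in total.

6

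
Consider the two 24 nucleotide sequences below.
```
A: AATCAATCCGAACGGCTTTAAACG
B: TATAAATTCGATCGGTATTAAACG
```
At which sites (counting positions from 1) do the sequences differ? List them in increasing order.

Scanning 1-based: 1: A/T; 4: C/A; 8: C/T; 12: A/T; 16: C/T; 17: T/A.

1, 4, 8, 12, 16, 17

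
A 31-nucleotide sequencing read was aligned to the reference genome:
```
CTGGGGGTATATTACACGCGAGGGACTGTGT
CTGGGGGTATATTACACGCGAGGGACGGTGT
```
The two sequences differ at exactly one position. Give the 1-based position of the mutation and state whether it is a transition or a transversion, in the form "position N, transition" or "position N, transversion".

position 27, transversion

Position 27 changes T→G. T is a pyrimidine and G is a purine, so this is a transversion.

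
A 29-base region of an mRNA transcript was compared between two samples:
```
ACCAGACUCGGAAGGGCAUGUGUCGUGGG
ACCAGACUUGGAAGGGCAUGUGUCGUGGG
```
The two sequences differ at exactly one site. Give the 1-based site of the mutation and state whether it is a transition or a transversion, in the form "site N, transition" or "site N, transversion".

The sequences differ only at site 9: C→U (pyrimidine→pyrimidine), a transition.

site 9, transition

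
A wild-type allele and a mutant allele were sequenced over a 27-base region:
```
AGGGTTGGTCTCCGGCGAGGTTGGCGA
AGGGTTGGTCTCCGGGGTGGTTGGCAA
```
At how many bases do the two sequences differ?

3

The sequences differ at bases 16, 18, 26 (1-based) — 3 in total.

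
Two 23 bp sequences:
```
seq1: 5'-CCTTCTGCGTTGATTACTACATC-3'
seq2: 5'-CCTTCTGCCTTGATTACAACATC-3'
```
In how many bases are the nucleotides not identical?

2

Comparing position by position, 2 bases differ: 9 (G/C), 18 (T/A).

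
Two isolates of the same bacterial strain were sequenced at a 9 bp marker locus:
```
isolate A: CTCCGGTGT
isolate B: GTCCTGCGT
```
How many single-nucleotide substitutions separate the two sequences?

The sequences differ at bases 1, 5, 7 (1-based) — 3 in total.

3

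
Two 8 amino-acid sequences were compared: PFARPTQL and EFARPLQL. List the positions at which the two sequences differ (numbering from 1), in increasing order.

1, 6

Differences at position 1 (P→E), position 6 (T→L).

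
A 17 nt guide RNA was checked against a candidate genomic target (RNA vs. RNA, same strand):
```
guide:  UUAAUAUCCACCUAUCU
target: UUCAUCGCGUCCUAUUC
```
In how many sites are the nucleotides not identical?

7

The sequences differ at sites 3, 6, 7, 9, 10, 16, 17 (1-based) — 7 in total.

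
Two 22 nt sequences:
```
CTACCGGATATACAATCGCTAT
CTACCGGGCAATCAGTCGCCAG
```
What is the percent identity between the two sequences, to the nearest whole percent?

68%

7 positions differ (8, 9, 11, 12, 15, 20, 22), so 15 of 22 match: 15/22 = 68.18%.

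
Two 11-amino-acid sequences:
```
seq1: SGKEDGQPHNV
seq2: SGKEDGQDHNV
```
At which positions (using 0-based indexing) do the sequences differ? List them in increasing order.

7

Differences at position 7 (P→D).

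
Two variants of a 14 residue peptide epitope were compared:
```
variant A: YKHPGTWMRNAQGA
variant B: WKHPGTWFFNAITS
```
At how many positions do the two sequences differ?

Comparing position by position, 6 positions differ: 1 (Y/W), 8 (M/F), 9 (R/F), 12 (Q/I), 13 (G/T), 14 (A/S).

6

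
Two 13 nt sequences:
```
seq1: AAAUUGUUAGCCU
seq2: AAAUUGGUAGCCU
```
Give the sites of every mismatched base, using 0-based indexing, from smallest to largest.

6

Scanning 0-based: 6: U/G.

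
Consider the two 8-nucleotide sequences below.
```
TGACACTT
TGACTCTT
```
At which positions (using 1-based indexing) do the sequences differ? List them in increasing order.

5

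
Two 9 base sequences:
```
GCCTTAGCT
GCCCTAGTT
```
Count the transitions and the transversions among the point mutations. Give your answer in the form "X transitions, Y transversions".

Transitions (purine↔purine or pyrimidine↔pyrimidine): 4 T→C, 8 C→T.
Transversions (purine↔pyrimidine): none.

2 transitions, 0 transversions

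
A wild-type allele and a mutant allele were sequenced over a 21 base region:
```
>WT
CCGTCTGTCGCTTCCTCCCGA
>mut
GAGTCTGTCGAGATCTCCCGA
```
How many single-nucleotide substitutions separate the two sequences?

Comparing position by position, 6 sites differ: 1 (C/G), 2 (C/A), 11 (C/A), 12 (T/G), 13 (T/A), 14 (C/T).

6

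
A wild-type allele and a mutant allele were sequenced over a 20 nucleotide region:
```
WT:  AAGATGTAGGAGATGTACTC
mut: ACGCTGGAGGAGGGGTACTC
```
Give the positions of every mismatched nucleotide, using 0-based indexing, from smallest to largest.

Scanning 0-based: 1: A/C; 3: A/C; 6: T/G; 12: A/G; 13: T/G.

1, 3, 6, 12, 13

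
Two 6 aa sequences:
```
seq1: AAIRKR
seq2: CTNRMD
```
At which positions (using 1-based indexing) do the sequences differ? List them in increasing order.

1, 2, 3, 5, 6

Differences at position 1 (A→C), position 2 (A→T), position 3 (I→N), position 5 (K→M), position 6 (R→D).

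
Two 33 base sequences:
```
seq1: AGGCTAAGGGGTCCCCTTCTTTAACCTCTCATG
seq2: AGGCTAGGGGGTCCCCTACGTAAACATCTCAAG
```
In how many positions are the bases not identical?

6

Mismatches (1-based): position 7: A→G; position 18: T→A; position 20: T→G; position 22: T→A; position 26: C→A; position 32: T→A.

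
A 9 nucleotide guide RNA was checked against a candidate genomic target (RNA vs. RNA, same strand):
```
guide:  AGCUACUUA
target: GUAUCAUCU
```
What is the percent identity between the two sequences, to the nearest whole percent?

7 positions differ (1, 2, 3, 5, 6, 8, 9), so 2 of 9 match: 2/9 = 22.22%.

22%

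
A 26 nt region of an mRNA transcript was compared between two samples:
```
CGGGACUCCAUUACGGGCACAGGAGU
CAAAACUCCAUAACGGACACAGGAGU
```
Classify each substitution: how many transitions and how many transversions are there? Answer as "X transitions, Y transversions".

4 transitions, 1 transversion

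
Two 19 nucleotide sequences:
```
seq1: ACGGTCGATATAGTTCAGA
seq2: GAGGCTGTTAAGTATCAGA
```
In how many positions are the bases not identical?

Comparing position by position, 9 positions differ: 1 (A/G), 2 (C/A), 5 (T/C), 6 (C/T), 8 (A/T), 11 (T/A), 12 (A/G), 13 (G/T), 14 (T/A).

9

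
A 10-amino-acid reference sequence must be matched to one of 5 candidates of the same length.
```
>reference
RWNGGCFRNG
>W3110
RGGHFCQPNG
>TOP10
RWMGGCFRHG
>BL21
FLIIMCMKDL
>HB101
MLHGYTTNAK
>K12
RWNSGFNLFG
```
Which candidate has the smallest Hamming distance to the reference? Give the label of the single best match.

TOP10

W3110 differs at 6 residues; TOP10 differs at 2 residues; BL21 differs at 9 residues; HB101 differs at 9 residues; K12 differs at 5 residues. The closest is TOP10.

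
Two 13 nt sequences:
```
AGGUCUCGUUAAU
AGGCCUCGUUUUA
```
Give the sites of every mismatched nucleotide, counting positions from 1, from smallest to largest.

4, 11, 12, 13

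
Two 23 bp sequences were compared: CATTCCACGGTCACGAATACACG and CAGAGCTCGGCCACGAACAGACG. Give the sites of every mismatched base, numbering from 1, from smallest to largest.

Scanning 1-based: 3: T/G; 4: T/A; 5: C/G; 7: A/T; 11: T/C; 18: T/C; 20: C/G.

3, 4, 5, 7, 11, 18, 20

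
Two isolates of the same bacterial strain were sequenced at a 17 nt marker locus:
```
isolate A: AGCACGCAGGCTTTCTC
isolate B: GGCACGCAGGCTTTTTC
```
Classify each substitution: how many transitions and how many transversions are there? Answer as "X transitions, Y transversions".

2 transitions, 0 transversions

Mismatches (1-based):
base 1: A→G (purine→purine, transition)
base 15: C→T (pyrimidine→pyrimidine, transition)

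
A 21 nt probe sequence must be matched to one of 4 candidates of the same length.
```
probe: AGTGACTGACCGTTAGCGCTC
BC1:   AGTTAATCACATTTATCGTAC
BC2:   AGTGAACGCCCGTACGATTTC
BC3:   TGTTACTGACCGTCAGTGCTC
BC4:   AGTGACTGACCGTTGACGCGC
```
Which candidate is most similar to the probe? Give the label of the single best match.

BC1 differs at 8 sites; BC2 differs at 8 sites; BC3 differs at 4 sites; BC4 differs at 3 sites. The closest is BC4.

BC4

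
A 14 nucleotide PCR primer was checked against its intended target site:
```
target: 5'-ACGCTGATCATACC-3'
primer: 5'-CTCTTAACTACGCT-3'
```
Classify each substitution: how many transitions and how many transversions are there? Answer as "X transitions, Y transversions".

8 transitions, 2 transversions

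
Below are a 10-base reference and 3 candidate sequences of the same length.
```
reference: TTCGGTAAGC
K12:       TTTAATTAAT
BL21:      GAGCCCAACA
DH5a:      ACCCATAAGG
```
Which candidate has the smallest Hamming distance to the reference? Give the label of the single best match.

DH5a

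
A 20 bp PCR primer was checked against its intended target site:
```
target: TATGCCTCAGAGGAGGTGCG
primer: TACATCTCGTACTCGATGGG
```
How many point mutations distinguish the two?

10

Comparing position by position, 10 positions differ: 3 (T/C), 4 (G/A), 5 (C/T), 9 (A/G), 10 (G/T), 12 (G/C), 13 (G/T), 14 (A/C), 16 (G/A), 19 (C/G).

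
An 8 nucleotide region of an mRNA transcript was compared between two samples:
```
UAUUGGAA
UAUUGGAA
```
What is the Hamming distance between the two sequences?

0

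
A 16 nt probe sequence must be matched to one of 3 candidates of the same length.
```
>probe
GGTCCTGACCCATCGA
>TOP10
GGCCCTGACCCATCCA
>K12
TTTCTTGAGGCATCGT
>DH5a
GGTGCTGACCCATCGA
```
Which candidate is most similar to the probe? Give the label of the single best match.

TOP10 differs at 2 bases; K12 differs at 6 bases; DH5a differs at 1 base. The closest is DH5a.

DH5a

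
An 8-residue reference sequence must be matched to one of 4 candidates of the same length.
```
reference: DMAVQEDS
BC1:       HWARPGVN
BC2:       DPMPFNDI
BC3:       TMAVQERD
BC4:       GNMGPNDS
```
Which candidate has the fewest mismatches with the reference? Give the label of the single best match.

Hamming distances to reference — BC1: 7; BC2: 6; BC3: 3; BC4: 6.
Smallest is BC3 with 3 mismatches.

BC3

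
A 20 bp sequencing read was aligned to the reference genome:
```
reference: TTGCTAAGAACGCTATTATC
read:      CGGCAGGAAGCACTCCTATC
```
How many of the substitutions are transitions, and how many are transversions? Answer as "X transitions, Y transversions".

Transitions (purine↔purine or pyrimidine↔pyrimidine): 1 T→C, 6 A→G, 7 A→G, 8 G→A, 10 A→G, 12 G→A, 16 T→C.
Transversions (purine↔pyrimidine): 2 T→G, 5 T→A, 15 A→C.

7 transitions, 3 transversions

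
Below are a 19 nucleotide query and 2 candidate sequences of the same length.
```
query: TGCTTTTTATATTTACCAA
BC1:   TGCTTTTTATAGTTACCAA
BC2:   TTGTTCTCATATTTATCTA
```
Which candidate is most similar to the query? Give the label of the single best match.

BC1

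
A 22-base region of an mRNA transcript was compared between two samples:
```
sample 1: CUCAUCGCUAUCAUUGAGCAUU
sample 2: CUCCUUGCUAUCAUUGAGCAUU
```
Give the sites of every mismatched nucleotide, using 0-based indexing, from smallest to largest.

3, 5

Scanning 0-based: 3: A/C; 5: C/U.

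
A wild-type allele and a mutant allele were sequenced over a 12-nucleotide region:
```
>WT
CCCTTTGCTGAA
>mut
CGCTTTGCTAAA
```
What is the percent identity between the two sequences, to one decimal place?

83.3%

Mismatches at positions 2, 10 (1-based): 2 of 12.
Identical positions: 10/12 = 83.33% → 83.3%.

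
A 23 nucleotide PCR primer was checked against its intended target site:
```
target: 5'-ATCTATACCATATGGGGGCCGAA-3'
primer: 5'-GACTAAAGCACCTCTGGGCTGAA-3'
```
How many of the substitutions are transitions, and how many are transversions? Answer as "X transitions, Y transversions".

Transitions (purine↔purine or pyrimidine↔pyrimidine): 1 A→G, 11 T→C, 20 C→T.
Transversions (purine↔pyrimidine): 2 T→A, 6 T→A, 8 C→G, 12 A→C, 14 G→C, 15 G→T.

3 transitions, 6 transversions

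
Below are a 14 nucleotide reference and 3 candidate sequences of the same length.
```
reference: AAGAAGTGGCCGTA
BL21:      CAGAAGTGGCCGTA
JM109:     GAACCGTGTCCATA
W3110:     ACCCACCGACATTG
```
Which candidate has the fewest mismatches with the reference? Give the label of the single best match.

BL21

BL21 differs at 1 base; JM109 differs at 6 bases; W3110 differs at 9 bases. The closest is BL21.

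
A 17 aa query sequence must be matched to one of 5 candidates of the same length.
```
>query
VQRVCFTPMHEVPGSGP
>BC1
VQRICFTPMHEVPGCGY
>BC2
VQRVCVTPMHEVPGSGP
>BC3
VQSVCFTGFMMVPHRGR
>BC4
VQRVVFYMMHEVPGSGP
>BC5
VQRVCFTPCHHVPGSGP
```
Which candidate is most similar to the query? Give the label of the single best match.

Hamming distances to query — BC1: 3; BC2: 1; BC3: 8; BC4: 3; BC5: 2.
Smallest is BC2 with 1 mismatch.

BC2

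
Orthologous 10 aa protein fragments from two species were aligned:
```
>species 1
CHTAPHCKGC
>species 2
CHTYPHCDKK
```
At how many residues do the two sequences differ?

Mismatches (1-based): residue 4: A→Y; residue 8: K→D; residue 9: G→K; residue 10: C→K.

4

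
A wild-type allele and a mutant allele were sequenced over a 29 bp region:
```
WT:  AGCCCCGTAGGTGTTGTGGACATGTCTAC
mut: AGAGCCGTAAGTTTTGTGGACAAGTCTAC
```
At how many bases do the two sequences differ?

5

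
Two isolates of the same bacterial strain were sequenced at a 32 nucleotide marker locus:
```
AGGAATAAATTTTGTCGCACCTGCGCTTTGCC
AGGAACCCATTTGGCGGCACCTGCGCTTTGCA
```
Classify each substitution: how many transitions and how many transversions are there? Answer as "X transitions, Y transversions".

2 transitions, 5 transversions

Transitions (purine↔purine or pyrimidine↔pyrimidine): 6 T→C, 15 T→C.
Transversions (purine↔pyrimidine): 7 A→C, 8 A→C, 13 T→G, 16 C→G, 32 C→A.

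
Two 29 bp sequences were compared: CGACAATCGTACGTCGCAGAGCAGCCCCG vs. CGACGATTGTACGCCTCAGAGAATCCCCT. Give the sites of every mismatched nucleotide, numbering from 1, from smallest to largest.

5, 8, 14, 16, 22, 24, 29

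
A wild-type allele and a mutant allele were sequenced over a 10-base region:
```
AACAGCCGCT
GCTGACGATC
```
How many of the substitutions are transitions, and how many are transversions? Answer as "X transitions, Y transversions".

7 transitions, 2 transversions

Mismatches (1-based):
base 1: A→G (purine→purine, transition)
base 2: A→C (purine→pyrimidine, transversion)
base 3: C→T (pyrimidine→pyrimidine, transition)
base 4: A→G (purine→purine, transition)
base 5: G→A (purine→purine, transition)
base 7: C→G (pyrimidine→purine, transversion)
base 8: G→A (purine→purine, transition)
base 9: C→T (pyrimidine→pyrimidine, transition)
base 10: T→C (pyrimidine→pyrimidine, transition)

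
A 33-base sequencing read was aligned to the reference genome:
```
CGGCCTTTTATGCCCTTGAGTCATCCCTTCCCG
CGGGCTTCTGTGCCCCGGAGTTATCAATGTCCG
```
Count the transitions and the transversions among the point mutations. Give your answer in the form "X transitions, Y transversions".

5 transitions, 5 transversions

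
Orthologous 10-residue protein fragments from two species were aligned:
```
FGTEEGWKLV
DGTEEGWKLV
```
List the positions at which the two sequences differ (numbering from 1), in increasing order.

1

Scanning 1-based: 1: F/D.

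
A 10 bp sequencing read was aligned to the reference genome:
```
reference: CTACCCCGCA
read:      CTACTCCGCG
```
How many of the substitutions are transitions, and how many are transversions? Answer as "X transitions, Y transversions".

2 transitions, 0 transversions

Transitions (purine↔purine or pyrimidine↔pyrimidine): 5 C→T, 10 A→G.
Transversions (purine↔pyrimidine): none.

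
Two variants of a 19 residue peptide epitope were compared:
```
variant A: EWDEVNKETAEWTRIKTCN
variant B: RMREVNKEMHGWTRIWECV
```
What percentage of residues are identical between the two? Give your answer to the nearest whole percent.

53%

9 positions differ (1, 2, 3, 9, 10, 11, 16, 17, 19), so 10 of 19 match: 10/19 = 52.63%.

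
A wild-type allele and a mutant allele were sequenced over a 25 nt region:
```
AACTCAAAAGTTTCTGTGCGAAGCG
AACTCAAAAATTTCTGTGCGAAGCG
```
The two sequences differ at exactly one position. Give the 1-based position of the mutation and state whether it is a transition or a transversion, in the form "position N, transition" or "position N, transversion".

The sequences differ only at position 10: G→A (purine→purine), a transition.

position 10, transition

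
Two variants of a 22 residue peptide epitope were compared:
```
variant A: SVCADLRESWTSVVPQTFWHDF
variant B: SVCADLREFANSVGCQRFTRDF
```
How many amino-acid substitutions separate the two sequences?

Comparing position by position, 8 residues differ: 9 (S/F), 10 (W/A), 11 (T/N), 14 (V/G), 15 (P/C), 17 (T/R), 19 (W/T), 20 (H/R).

8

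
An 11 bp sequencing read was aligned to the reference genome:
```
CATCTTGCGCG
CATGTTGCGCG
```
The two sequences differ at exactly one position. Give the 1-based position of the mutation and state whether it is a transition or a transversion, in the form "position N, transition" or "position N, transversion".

Position 4 changes C→G. C is a pyrimidine and G is a purine, so this is a transversion.

position 4, transversion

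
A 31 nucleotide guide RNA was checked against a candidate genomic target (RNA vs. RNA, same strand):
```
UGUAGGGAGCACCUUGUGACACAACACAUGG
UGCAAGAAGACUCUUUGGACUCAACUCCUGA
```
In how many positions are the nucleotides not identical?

Comparing position by position, 12 positions differ: 3 (U/C), 5 (G/A), 7 (G/A), 10 (C/A), 11 (A/C), 12 (C/U), 16 (G/U), 17 (U/G), 21 (A/U), 26 (A/U), 28 (A/C), 31 (G/A).

12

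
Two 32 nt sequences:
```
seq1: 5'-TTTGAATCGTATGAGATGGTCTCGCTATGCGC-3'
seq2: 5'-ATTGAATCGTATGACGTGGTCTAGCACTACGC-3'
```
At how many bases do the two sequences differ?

The sequences differ at bases 1, 15, 16, 23, 26, 27, 29 (1-based) — 7 in total.

7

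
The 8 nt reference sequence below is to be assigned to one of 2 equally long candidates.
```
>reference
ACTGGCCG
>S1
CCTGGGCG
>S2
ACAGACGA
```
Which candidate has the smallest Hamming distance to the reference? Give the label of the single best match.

S1

S1 differs at 2 sites; S2 differs at 4 sites. The closest is S1.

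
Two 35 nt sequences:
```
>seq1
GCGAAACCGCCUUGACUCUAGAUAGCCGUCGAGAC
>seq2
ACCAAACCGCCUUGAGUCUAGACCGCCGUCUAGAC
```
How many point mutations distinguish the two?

Comparing position by position, 6 bases differ: 1 (G/A), 3 (G/C), 16 (C/G), 23 (U/C), 24 (A/C), 31 (G/U).

6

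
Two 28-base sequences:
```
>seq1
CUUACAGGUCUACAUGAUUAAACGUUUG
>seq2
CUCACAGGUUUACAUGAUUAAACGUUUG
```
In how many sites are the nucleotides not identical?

2

Comparing position by position, 2 sites differ: 3 (U/C), 10 (C/U).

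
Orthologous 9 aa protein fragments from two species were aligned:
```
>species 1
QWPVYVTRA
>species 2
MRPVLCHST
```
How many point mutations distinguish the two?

7

Mismatches (1-based): residue 1: Q→M; residue 2: W→R; residue 5: Y→L; residue 6: V→C; residue 7: T→H; residue 8: R→S; residue 9: A→T.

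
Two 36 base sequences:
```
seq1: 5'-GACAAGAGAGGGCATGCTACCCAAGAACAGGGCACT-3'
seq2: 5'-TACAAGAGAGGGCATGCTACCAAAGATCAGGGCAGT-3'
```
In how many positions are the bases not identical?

The sequences differ at positions 1, 22, 27, 35 (1-based) — 4 in total.

4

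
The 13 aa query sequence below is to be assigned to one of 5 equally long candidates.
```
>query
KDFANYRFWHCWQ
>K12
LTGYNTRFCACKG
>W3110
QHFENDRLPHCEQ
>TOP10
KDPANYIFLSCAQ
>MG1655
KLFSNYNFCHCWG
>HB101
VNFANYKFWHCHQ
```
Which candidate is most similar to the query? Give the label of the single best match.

K12 differs at 9 residues; W3110 differs at 7 residues; TOP10 differs at 5 residues; MG1655 differs at 5 residues; HB101 differs at 4 residues. The closest is HB101.

HB101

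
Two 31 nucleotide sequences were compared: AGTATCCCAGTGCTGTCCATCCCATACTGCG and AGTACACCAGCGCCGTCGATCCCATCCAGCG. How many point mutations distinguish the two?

The sequences differ at sites 5, 6, 11, 14, 18, 26, 28 (1-based) — 7 in total.

7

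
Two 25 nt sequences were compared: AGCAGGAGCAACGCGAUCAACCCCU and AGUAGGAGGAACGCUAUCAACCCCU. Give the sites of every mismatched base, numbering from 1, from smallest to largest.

3, 9, 15

Differences at site 3 (C→U), site 9 (C→G), site 15 (G→U).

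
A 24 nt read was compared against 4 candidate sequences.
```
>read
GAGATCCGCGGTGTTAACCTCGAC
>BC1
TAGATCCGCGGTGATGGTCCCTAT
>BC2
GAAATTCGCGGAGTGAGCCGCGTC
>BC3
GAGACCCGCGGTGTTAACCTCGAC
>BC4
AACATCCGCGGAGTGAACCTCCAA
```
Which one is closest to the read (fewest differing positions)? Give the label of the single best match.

Hamming distances to read — BC1: 8; BC2: 7; BC3: 1; BC4: 6.
Smallest is BC3 with 1 mismatch.

BC3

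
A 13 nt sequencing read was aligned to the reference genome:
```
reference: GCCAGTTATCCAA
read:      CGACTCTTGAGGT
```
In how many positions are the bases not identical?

12

The sequences differ at positions 1, 2, 3, 4, 5, 6, 8, 9, 10, 11, 12, 13 (1-based) — 12 in total.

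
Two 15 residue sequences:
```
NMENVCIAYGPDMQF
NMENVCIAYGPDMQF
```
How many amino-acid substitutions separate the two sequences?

0

The two sequences are identical at every position.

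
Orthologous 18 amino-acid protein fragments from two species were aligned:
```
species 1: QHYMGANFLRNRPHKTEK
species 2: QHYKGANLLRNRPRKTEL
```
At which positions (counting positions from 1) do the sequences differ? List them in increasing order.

4, 8, 14, 18

Scanning 1-based: 4: M/K; 8: F/L; 14: H/R; 18: K/L.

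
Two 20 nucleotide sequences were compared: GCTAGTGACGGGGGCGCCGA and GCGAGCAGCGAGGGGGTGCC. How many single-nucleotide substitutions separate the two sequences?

Comparing position by position, 10 bases differ: 3 (T/G), 6 (T/C), 7 (G/A), 8 (A/G), 11 (G/A), 15 (C/G), 17 (C/T), 18 (C/G), 19 (G/C), 20 (A/C).

10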